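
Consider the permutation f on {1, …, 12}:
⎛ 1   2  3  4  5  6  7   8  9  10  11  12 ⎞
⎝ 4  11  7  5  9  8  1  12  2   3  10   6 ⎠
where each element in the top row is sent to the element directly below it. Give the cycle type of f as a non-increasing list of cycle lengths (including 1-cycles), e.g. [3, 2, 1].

The disjoint cycles are (1, 4, 5, 9, 2, 11, 10, 3, 7)(6, 8, 12), with lengths 9, 3 in non-increasing order.

[9, 3]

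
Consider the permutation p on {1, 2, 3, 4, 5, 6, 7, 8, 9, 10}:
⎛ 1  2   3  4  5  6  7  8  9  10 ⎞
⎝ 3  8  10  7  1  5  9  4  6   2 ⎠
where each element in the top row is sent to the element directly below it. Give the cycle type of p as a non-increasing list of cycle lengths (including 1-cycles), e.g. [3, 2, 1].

[10]

The disjoint cycles are (1 3 10 2 8 4 7 9 6 5), with lengths 10 in non-increasing order.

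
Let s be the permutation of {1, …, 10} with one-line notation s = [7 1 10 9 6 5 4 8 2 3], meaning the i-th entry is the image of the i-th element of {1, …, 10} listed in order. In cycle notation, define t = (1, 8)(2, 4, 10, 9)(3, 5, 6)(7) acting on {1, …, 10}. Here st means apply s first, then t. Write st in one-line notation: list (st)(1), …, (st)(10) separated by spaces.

For each element, apply s then t: 1 → 7 → 7; 2 → 1 → 8; 3 → 10 → 9; 4 → 9 → 2; 5 → 6 → 3; 6 → 5 → 6; 7 → 4 → 10; 8 → 8 → 1; 9 → 2 → 4; 10 → 3 → 5.
So st in one-line form is 7 8 9 2 3 6 10 1 4 5.

7 8 9 2 3 6 10 1 4 5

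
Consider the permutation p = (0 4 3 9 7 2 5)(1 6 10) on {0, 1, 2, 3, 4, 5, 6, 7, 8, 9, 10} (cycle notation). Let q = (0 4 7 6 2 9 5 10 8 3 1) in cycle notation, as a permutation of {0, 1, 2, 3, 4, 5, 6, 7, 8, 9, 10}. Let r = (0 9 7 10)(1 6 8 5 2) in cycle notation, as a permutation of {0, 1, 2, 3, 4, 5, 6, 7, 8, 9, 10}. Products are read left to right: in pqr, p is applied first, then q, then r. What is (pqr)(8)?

Apply the permutations in order: p(8) = 8, then q(8) = 3, then r(3) = 3. So (pqr)(8) = 3.

3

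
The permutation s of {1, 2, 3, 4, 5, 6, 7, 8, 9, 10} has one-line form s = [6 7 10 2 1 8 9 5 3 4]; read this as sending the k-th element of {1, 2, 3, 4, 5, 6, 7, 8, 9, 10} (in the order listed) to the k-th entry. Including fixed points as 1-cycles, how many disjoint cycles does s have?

The cycle decomposition is (1 6 8 5)(2 7 9 3 10 4), which has 2 cycles (counting 1-cycles).

2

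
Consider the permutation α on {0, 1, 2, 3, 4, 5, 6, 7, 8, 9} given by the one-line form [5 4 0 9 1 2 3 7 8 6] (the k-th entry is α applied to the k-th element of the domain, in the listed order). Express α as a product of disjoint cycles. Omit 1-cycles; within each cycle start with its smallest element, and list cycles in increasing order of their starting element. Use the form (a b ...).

Start at 0 and follow images: 0 → 5 → 2 → 0, giving the cycle (0 5 2).
Repeating from the next unused element and collecting all non-trivial cycles gives (0 5 2)(1 4)(3 9 6).

(0 5 2)(1 4)(3 9 6)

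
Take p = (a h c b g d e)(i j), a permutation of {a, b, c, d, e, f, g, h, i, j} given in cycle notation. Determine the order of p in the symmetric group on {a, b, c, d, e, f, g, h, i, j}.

The cycle type of p is (7, 2, 1).
Since disjoint cycles commute, ord(p) = lcm(7, 2) = 14.

14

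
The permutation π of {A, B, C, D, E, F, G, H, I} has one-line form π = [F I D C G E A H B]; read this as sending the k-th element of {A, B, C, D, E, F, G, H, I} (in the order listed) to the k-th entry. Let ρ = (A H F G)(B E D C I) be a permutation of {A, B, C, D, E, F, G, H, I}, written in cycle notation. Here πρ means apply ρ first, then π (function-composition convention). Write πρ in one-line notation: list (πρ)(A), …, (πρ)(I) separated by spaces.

H G B D C A F E I

For each element, apply ρ then π: A → H → H; B → E → G; C → I → B; D → C → D; E → D → C; F → G → A; G → A → F; H → F → E; I → B → I.
So πρ in one-line form is H G B D C A F E I.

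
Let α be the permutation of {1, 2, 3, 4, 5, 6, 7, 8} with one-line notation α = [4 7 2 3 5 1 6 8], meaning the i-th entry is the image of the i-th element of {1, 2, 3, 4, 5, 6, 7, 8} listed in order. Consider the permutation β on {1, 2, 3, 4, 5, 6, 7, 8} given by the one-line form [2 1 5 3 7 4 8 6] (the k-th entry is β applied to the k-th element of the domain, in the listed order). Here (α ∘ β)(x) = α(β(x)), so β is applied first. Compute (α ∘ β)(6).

β(6) = 4, then α(4) = 3; composing gives (α ∘ β)(6) = 3.

3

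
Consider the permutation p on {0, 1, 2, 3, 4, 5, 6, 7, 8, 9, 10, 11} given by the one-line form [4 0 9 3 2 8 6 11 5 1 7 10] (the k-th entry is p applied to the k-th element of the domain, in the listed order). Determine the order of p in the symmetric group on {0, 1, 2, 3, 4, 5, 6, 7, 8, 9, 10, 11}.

Writing p as disjoint cycles, the cycle lengths are 5, 3, 2, 1, 1.
Since disjoint cycles commute, ord(p) = lcm(5, 3, 2) = 30.

30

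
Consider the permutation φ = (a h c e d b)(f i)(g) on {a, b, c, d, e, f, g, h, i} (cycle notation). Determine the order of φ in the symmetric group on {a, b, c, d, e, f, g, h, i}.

6

The cycle type of φ is (6, 2, 1).
The order of φ is the least common multiple of its cycle lengths: lcm(6, 2) = 6.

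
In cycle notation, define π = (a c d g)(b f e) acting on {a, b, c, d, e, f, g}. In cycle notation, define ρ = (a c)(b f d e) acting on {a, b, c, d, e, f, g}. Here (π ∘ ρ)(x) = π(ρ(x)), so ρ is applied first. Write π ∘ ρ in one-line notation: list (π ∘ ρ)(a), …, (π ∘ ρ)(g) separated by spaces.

d e c b f g a

For each element, apply ρ then π: a → c → d; b → f → e; c → a → c; d → e → b; e → b → f; f → d → g; g → g → a.
Collecting the images, π ∘ ρ = [d e c b f g a].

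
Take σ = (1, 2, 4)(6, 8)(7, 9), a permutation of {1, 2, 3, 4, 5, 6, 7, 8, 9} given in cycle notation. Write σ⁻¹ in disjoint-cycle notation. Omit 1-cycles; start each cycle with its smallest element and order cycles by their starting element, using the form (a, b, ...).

Inverting a permutation written in cycle notation just reverses the order within every cycle.
After reversing and putting each cycle's least element first, σ⁻¹ = (1, 4, 2)(6, 8)(7, 9).

(1, 4, 2)(6, 8)(7, 9)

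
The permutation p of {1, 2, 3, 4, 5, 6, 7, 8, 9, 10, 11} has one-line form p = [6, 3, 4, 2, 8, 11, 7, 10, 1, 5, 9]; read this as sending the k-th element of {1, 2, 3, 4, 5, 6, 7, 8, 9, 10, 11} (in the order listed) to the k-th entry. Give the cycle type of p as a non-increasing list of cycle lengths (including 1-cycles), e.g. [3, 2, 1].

The disjoint cycles are (1 6 11 9)(2 3 4)(5 8 10)(7), with lengths 4, 3, 3, 1 in non-increasing order.

[4, 3, 3, 1]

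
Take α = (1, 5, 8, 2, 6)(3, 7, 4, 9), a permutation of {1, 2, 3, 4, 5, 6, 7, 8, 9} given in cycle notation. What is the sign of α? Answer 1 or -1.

-1

The cycle lengths are 5, 4.
A cycle of length ℓ contributes ℓ−1 transpositions, so α is a product of 4 + 3 = 7 transpositions — odd.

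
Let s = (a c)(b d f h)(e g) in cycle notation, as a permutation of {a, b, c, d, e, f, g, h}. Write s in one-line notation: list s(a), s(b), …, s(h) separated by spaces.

c d a f g h e b

Each element maps to the next entry in its cycle (wrapping to the front): a→c, b→d, c→a, d→f, e→g, f→h, g→e, h→b.
Listing these in domain order gives c d a f g h e b.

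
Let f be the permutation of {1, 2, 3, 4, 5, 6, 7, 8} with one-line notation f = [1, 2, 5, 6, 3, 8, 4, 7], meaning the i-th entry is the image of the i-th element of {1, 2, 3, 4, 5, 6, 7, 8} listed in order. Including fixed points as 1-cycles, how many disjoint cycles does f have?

The cycle decomposition is (1)(2)(3, 5)(4, 6, 8, 7), which has 4 cycles (counting 1-cycles).

4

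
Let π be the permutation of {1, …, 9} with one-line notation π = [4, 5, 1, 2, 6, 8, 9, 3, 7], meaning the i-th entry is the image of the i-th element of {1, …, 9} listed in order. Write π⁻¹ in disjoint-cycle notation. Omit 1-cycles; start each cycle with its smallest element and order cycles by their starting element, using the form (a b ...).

(1 3 8 6 5 2 4)(7 9)

The cycle decomposition of π is (1 4 2 5 6 8 3)(7 9).
The inverse reverses every cycle; in canonical form, π⁻¹ = (1 3 8 6 5 2 4)(7 9).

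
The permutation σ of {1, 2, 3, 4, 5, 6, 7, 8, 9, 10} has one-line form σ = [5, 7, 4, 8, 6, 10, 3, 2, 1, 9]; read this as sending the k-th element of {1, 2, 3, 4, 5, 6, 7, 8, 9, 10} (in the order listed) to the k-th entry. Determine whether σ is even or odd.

In disjoint-cycle form the cycle lengths are 5, 5.
A cycle of length ℓ contributes ℓ−1 transpositions, so σ is a product of 4 + 4 = 8 transpositions — even.

even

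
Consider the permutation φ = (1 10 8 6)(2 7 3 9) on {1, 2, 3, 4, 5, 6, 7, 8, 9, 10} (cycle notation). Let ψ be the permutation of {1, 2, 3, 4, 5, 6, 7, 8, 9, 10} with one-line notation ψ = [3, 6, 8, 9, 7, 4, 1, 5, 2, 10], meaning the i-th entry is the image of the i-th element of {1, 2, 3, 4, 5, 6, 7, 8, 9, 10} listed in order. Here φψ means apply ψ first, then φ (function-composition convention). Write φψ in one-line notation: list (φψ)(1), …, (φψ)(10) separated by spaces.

9 1 6 2 3 4 10 5 7 8

(φψ)(x) = φ(ψ(x)). Computing each image: φ(ψ(1)) = φ(3) = 9, φ(ψ(2)) = φ(6) = 1, φ(ψ(3)) = φ(8) = 6, φ(ψ(4)) = φ(9) = 2, φ(ψ(5)) = φ(7) = 3, φ(ψ(6)) = φ(4) = 4, φ(ψ(7)) = φ(1) = 10, φ(ψ(8)) = φ(5) = 5, φ(ψ(9)) = φ(2) = 7, φ(ψ(10)) = φ(10) = 8.
Hence φψ = [9 1 6 2 3 4 10 5 7 8].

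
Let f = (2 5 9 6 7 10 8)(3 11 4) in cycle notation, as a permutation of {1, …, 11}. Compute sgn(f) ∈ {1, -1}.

The cycle lengths are 7, 3, 1.
A cycle of length ℓ contributes ℓ−1 transpositions, so f is a product of 6 + 2 = 8 transpositions — even.

1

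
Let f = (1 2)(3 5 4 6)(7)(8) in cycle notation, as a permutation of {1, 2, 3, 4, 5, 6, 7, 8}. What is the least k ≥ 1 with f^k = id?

The disjoint cycles have lengths 4, 2, 1, 1.
The order is lcm(4, 2) = 4.

4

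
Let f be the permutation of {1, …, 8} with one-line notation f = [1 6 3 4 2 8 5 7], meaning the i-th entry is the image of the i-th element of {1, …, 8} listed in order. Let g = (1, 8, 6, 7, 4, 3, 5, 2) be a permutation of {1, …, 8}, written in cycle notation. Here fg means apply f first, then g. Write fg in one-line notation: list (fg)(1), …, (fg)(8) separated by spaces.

(fg)(x) = g(f(x)). Computing each image: g(f(1)) = g(1) = 8, g(f(2)) = g(6) = 7, g(f(3)) = g(3) = 5, g(f(4)) = g(4) = 3, g(f(5)) = g(2) = 1, g(f(6)) = g(8) = 6, g(f(7)) = g(5) = 2, g(f(8)) = g(7) = 4.
Hence fg = [8 7 5 3 1 6 2 4].

8 7 5 3 1 6 2 4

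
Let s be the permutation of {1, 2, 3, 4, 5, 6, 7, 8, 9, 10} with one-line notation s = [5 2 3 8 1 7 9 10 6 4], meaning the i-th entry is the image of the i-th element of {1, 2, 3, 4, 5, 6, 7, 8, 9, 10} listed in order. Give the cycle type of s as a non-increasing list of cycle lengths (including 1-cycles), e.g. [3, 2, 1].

The disjoint cycles are (1 5)(2)(3)(4 8 10)(6 7 9), with lengths 3, 3, 2, 1, 1 in non-increasing order.

[3, 3, 2, 1, 1]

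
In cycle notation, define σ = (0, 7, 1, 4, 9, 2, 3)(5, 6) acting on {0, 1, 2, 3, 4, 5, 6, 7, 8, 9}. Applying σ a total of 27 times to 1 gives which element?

7

1 lies in the 7-cycle (0, 7, 1, 4, 9, 2, 3).
On a 7-cycle, σ^7 is the identity, so σ^27 = σ^6 there (27 ≡ 6 mod 7).
Stepping 6 places around the cycle: 1 → 4 → 9 → 2 → 3 → 0 → 7.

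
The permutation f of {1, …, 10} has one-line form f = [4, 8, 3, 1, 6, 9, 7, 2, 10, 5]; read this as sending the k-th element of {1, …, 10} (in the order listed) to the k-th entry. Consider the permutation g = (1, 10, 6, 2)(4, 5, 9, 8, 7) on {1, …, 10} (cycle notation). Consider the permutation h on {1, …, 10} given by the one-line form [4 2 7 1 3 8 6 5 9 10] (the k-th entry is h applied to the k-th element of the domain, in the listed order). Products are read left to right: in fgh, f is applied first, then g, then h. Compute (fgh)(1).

(fgh)(1) = h(g(f(1))). f(1) = 4, then g(4) = 5, then h(5) = 3, so the result is 3.

3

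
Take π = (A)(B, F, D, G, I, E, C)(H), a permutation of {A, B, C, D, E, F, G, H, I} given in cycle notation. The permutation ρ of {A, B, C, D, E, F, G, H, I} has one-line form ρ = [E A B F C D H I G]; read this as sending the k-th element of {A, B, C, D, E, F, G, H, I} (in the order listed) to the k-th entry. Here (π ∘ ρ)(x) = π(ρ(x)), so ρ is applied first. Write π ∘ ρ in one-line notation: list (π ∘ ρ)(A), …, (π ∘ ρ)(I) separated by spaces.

Chase each element through ρ then π: A → E → C; B → A → A; C → B → F; D → F → D; E → C → B; F → D → G; G → H → H; H → I → E; I → G → I.
So π ∘ ρ in one-line form is C A F D B G H E I.

C A F D B G H E I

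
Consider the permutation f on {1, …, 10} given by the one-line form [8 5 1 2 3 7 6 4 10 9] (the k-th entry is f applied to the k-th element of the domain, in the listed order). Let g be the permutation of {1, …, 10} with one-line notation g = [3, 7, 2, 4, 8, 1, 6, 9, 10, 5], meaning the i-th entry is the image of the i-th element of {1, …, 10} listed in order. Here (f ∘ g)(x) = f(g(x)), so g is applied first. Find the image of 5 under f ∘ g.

4

(f ∘ g)(5) = f(g(5)). g(5) = 8, then f(8) = 4. So (f ∘ g)(5) = 4.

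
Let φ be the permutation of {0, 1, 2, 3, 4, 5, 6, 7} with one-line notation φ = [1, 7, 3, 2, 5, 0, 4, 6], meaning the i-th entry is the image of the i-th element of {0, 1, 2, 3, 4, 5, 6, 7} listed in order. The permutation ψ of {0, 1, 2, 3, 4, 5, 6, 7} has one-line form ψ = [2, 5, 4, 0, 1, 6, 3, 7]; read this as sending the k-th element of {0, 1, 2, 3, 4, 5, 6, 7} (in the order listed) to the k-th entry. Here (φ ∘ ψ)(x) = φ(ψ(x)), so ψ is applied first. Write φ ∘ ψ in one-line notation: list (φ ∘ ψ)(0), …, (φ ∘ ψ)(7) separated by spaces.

3 0 5 1 7 4 2 6

(φ ∘ ψ)(x) = φ(ψ(x)). Computing each image: φ(ψ(0)) = φ(2) = 3, φ(ψ(1)) = φ(5) = 0, φ(ψ(2)) = φ(4) = 5, φ(ψ(3)) = φ(0) = 1, φ(ψ(4)) = φ(1) = 7, φ(ψ(5)) = φ(6) = 4, φ(ψ(6)) = φ(3) = 2, φ(ψ(7)) = φ(7) = 6.
Hence φ ∘ ψ = [3 0 5 1 7 4 2 6].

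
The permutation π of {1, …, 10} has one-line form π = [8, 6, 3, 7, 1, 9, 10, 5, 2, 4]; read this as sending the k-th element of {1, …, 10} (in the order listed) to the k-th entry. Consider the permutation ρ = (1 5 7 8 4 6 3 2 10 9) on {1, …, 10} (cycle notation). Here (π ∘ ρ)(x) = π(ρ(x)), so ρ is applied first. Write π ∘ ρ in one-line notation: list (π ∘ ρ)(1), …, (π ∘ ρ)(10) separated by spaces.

1 4 6 9 10 3 5 7 8 2

(π ∘ ρ)(x) = π(ρ(x)). Computing each image: π(ρ(1)) = π(5) = 1, π(ρ(2)) = π(10) = 4, π(ρ(3)) = π(2) = 6, π(ρ(4)) = π(6) = 9, π(ρ(5)) = π(7) = 10, π(ρ(6)) = π(3) = 3, π(ρ(7)) = π(8) = 5, π(ρ(8)) = π(4) = 7, π(ρ(9)) = π(1) = 8, π(ρ(10)) = π(9) = 2.
Hence π ∘ ρ = [1 4 6 9 10 3 5 7 8 2].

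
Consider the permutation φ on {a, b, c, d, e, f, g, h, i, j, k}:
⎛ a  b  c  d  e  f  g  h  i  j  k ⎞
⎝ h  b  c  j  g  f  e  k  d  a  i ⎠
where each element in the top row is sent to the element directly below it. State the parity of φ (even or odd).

even

In disjoint-cycle form the cycle lengths are 6, 2, 1, 1, 1.
A cycle of length ℓ contributes ℓ−1 transpositions, so φ is a product of 5 + 1 = 6 transpositions — even.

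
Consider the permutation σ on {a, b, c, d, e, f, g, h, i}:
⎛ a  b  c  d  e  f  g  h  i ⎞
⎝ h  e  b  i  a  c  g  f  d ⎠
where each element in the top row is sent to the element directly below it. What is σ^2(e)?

h

Tracing e → a → … returns to e after 6 steps, so e lies in a 6-cycle (a, h, f, c, b, e).
Advancing 2 steps from e: e → a → h.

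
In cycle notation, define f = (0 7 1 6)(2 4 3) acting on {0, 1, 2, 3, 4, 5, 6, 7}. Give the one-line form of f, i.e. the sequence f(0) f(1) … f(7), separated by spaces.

7 6 4 2 3 5 0 1

Each element maps to the next entry in its cycle (wrapping to the front): 0→7, 1→6, 2→4, 3→2, 4→3, 5→5, 6→0, 7→1.
So the one-line form is 7 6 4 2 3 5 0 1.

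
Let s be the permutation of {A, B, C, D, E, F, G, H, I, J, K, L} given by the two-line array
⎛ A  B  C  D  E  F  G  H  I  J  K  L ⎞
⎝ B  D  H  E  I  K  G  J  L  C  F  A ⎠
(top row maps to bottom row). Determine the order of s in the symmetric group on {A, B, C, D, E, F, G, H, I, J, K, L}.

Decomposing into disjoint cycles gives cycle lengths 6, 3, 2, 1.
Since disjoint cycles commute, ord(s) = lcm(6, 3, 2) = 6.

6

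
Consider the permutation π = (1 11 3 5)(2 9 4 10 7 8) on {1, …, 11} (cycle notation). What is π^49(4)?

10

4 lies in the 6-cycle (2 9 4 10 7 8).
Since the cycle has length 6, π^49 acts on it the same as π^1 (49 mod 6 = 1).
Stepping 1 place around the cycle: 4 → 10.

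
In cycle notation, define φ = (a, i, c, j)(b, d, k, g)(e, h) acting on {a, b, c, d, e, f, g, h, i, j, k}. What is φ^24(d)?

d lies in the 4-cycle (b, d, k, g).
Since the cycle has length 4, φ^24 acts on it the same as φ^0 (24 mod 4 = 0).
So φ^24(d) = d.

d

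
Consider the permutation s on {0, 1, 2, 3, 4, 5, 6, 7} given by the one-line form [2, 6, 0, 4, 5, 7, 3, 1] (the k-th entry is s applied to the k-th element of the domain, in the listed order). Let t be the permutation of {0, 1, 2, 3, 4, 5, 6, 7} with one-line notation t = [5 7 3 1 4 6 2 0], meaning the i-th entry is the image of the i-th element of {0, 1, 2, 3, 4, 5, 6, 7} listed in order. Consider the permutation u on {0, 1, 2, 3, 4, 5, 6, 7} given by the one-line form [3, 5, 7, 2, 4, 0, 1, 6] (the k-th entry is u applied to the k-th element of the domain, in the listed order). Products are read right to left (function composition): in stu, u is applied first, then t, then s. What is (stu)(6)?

Chase 6: u(6) = 1; t(1) = 7; s(7) = 1. Hence (stu)(6) = 1.

1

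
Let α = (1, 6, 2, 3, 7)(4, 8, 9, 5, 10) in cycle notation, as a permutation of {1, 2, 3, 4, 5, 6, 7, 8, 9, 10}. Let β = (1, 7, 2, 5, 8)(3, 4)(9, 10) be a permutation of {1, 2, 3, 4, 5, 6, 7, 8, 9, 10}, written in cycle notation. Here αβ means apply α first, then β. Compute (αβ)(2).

4

α(2) = 3, then β(3) = 4; composing gives (αβ)(2) = 4.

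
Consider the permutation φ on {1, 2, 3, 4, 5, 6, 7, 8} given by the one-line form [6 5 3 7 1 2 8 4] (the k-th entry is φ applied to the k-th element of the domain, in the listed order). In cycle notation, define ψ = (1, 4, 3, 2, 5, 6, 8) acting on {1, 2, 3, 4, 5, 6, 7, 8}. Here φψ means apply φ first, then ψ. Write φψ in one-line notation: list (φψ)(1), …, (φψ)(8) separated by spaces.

(φψ)(x) = ψ(φ(x)). Computing each image: ψ(φ(1)) = ψ(6) = 8, ψ(φ(2)) = ψ(5) = 6, ψ(φ(3)) = ψ(3) = 2, ψ(φ(4)) = ψ(7) = 7, ψ(φ(5)) = ψ(1) = 4, ψ(φ(6)) = ψ(2) = 5, ψ(φ(7)) = ψ(8) = 1, ψ(φ(8)) = ψ(4) = 3.
Hence φψ = [8 6 2 7 4 5 1 3].

8 6 2 7 4 5 1 3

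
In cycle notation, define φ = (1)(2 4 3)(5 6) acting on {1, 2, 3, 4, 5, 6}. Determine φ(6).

In the cycle (5 6), 6 is followed by 5, so φ(6) = 5.

5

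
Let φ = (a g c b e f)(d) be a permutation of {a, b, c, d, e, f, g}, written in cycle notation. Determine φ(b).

b appears in (a g c b e f); the next entry (wrapping around) is e.

e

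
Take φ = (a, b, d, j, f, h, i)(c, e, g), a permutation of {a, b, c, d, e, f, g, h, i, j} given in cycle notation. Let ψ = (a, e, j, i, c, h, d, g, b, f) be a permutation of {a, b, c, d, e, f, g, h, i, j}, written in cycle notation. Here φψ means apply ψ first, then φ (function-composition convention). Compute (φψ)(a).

g

ψ(a) = e, then φ(e) = g; composing gives (φψ)(a) = g.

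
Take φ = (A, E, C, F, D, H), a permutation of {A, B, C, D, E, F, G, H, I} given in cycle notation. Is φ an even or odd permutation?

The cycle lengths are 6, 1, 1, 1.
A cycle of length ℓ contributes ℓ−1 transpositions, so φ is a product of 5 transpositions — odd.

odd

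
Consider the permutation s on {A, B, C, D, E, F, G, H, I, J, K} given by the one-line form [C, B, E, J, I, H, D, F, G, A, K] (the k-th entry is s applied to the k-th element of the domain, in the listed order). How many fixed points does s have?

2

The fixed points (elements with s(x) = x) are {B, K}, so there are 2.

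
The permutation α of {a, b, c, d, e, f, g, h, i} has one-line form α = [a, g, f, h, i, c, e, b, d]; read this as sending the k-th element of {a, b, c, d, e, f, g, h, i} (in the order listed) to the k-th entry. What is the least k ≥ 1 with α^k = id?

The disjoint-cycle form of α has cycle lengths 6, 2, 1.
Since disjoint cycles commute, ord(α) = lcm(6, 2) = 6.

6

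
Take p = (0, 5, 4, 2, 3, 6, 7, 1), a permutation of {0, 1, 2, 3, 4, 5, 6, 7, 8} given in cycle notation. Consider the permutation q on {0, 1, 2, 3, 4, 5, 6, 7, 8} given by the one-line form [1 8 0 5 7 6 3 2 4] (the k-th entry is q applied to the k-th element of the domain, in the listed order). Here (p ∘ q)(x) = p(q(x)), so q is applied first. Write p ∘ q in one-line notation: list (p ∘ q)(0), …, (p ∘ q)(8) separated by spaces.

0 8 5 4 1 7 6 3 2

(p ∘ q)(x) = p(q(x)). Computing each image: p(q(0)) = p(1) = 0, p(q(1)) = p(8) = 8, p(q(2)) = p(0) = 5, p(q(3)) = p(5) = 4, p(q(4)) = p(7) = 1, p(q(5)) = p(6) = 7, p(q(6)) = p(3) = 6, p(q(7)) = p(2) = 3, p(q(8)) = p(4) = 2.
Hence p ∘ q = [0 8 5 4 1 7 6 3 2].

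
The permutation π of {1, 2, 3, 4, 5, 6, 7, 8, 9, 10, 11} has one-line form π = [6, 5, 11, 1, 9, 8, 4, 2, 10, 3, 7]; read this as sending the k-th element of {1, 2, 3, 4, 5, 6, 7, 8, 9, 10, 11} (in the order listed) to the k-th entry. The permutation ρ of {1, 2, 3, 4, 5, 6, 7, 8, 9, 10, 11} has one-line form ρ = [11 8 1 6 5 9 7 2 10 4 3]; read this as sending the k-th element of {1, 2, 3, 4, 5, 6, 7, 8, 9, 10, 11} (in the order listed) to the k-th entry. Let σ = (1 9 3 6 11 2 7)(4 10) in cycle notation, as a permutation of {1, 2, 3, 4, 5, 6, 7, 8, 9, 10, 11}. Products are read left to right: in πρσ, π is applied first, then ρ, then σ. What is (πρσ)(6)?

Apply the permutations in order: π(6) = 8, then ρ(8) = 2, then σ(2) = 7. So (πρσ)(6) = 7.

7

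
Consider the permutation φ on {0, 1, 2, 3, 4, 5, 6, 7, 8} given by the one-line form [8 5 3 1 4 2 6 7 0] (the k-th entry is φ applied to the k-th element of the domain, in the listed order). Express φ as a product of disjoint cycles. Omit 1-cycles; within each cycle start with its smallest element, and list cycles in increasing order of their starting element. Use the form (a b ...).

From 0: 0 → 8 → 0, closing the cycle (0 8).
Repeating from the next unused element and collecting all non-trivial cycles gives (0 8)(1 5 2 3).

(0 8)(1 5 2 3)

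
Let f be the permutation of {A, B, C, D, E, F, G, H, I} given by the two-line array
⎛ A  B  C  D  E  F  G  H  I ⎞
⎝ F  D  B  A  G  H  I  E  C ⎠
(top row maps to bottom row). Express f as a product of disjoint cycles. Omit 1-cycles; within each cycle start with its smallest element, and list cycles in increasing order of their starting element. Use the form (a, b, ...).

(A, F, H, E, G, I, C, B, D)

Iterating f from A gives A → F → H → E → G → I → C → B → D → A; that is the 9-cycle (A, F, H, E, G, I, C, B, D).
Continuing from each remaining unvisited element yields (A, F, H, E, G, I, C, B, D).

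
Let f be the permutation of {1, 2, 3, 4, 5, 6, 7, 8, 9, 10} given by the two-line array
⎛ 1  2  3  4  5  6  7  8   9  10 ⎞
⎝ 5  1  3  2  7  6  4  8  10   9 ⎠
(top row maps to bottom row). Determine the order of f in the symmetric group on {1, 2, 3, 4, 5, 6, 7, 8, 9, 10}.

10

Writing f as disjoint cycles, the cycle lengths are 5, 2, 1, 1, 1.
Since disjoint cycles commute, ord(f) = lcm(5, 2) = 10.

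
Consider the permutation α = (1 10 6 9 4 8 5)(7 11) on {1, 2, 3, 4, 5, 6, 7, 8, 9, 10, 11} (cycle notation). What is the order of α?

14

The cycle type of α is (7, 2, 1, 1).
Since disjoint cycles commute, ord(α) = lcm(7, 2) = 14.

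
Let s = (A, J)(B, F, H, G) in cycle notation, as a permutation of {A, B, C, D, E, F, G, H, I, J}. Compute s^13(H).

H lies in the 4-cycle (B, F, H, G).
Powers repeat with period 4 on this cycle, and 13 mod 4 = 1, so s^13(H) = s^1(H).
Stepping 1 place around the cycle: H → G.

G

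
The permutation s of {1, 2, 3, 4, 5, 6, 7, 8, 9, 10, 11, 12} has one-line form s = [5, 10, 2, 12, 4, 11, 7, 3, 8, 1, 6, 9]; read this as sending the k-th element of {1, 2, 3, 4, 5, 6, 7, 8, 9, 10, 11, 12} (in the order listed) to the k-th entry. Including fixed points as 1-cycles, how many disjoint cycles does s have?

3

The cycle decomposition is (1, 5, 4, 12, 9, 8, 3, 2, 10)(6, 11)(7), which has 3 cycles (counting 1-cycles).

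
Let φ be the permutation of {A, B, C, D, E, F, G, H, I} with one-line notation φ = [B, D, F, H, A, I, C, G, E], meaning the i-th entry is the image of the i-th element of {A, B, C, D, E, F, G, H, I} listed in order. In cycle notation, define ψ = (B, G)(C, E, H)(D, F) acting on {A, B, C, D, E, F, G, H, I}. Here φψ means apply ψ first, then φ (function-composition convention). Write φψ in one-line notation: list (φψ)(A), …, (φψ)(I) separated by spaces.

B C A I G H D F E

(φψ)(x) = φ(ψ(x)). Computing each image: φ(ψ(A)) = φ(A) = B, φ(ψ(B)) = φ(G) = C, φ(ψ(C)) = φ(E) = A, φ(ψ(D)) = φ(F) = I, φ(ψ(E)) = φ(H) = G, φ(ψ(F)) = φ(D) = H, φ(ψ(G)) = φ(B) = D, φ(ψ(H)) = φ(C) = F, φ(ψ(I)) = φ(I) = E.
Hence φψ = [B C A I G H D F E].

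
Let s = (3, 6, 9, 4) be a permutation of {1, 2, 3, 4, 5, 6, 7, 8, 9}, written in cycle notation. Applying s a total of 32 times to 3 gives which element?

3

3 lies in the 4-cycle (3, 6, 9, 4).
Since the cycle has length 4, s^32 acts on it the same as s^0 (32 mod 4 = 0).
So s^32(3) = 3.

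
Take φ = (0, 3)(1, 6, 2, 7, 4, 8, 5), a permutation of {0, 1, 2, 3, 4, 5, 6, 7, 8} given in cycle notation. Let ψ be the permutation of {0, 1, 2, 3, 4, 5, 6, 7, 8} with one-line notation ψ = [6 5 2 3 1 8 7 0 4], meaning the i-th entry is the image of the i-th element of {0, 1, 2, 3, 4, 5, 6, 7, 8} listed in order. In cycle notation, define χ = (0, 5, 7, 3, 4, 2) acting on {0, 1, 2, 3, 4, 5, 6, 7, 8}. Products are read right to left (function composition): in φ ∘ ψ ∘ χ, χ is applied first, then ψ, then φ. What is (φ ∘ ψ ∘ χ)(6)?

Apply the permutations in order: χ(6) = 6, then ψ(6) = 7, then φ(7) = 4. So (φ ∘ ψ ∘ χ)(6) = 4.

4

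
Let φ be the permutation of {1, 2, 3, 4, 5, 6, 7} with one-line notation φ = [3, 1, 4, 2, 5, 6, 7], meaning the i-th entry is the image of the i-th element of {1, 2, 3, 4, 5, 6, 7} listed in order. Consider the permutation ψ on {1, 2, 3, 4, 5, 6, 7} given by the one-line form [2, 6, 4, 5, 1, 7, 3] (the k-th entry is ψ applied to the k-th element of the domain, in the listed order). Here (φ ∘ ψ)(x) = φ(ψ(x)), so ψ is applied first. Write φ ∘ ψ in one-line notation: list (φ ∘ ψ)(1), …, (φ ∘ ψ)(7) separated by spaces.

1 6 2 5 3 7 4

(φ ∘ ψ)(x) = φ(ψ(x)). Computing each image: φ(ψ(1)) = φ(2) = 1, φ(ψ(2)) = φ(6) = 6, φ(ψ(3)) = φ(4) = 2, φ(ψ(4)) = φ(5) = 5, φ(ψ(5)) = φ(1) = 3, φ(ψ(6)) = φ(7) = 7, φ(ψ(7)) = φ(3) = 4.
Hence φ ∘ ψ = [1 6 2 5 3 7 4].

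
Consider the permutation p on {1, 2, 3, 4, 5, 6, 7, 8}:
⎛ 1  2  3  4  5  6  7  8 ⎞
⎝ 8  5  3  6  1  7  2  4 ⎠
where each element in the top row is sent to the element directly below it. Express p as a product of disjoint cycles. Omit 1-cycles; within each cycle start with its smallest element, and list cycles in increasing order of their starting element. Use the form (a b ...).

(1 8 4 6 7 2 5)

Iterating p from 1 gives 1 → 8 → 4 → 6 → 7 → 2 → 5 → 1; that is the 7-cycle (1 8 4 6 7 2 5).
Continuing from each remaining unvisited element yields (1 8 4 6 7 2 5).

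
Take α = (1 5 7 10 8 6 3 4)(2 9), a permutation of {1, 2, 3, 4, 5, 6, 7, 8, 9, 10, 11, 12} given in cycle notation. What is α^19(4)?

7

4 lies in the 8-cycle (1 5 7 10 8 6 3 4).
Powers repeat with period 8 on this cycle, and 19 mod 8 = 3, so α^19(4) = α^3(4).
Stepping 3 places around the cycle: 4 → 1 → 5 → 7.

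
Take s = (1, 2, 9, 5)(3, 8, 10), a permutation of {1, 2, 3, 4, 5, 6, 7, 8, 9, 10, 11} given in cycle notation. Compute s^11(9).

2

9 lies in the 4-cycle (1, 2, 9, 5).
Powers repeat with period 4 on this cycle, and 11 mod 4 = 3, so s^11(9) = s^3(9).
Stepping 3 places around the cycle: 9 → 5 → 1 → 2.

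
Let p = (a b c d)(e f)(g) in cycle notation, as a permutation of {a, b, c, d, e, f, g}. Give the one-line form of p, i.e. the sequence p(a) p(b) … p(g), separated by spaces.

Each element maps to the next entry in its cycle (wrapping to the front): a→b, b→c, c→d, d→a, e→f, f→e, g→g.
Listing these in domain order gives b c d a f e g.

b c d a f e g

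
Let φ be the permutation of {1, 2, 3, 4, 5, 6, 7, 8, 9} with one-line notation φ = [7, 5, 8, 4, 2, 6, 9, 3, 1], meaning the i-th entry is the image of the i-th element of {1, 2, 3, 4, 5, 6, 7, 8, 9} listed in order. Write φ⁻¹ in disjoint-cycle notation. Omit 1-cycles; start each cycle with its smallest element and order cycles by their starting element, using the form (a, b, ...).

First write φ in disjoint cycles: (1, 7, 9)(2, 5)(3, 8).
Reversing each cycle (and rotating so the smallest element leads) gives φ⁻¹ = (1, 9, 7)(2, 5)(3, 8).

(1, 9, 7)(2, 5)(3, 8)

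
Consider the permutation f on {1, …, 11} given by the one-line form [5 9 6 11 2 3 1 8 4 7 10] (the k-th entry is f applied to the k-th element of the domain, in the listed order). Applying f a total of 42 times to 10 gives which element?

1

Tracing 10 → 7 → … returns to 10 after 8 steps, so 10 lies in an 8-cycle (1, 5, 2, 9, 4, 11, 10, 7).
Powers repeat with period 8 on this cycle, and 42 mod 8 = 2, so f^42(10) = f^2(10).
Stepping 2 places around the cycle: 10 → 7 → 1.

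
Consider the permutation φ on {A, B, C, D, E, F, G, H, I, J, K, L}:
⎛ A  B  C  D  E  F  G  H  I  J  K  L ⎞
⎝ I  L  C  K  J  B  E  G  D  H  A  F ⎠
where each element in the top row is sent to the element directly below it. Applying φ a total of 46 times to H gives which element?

Tracing H → G → … returns to H after 4 steps, so H lies in a 4-cycle (E, J, H, G).
Since the cycle has length 4, φ^46 acts on it the same as φ^2 (46 mod 4 = 2).
Advancing 2 steps from H: H → G → E.

E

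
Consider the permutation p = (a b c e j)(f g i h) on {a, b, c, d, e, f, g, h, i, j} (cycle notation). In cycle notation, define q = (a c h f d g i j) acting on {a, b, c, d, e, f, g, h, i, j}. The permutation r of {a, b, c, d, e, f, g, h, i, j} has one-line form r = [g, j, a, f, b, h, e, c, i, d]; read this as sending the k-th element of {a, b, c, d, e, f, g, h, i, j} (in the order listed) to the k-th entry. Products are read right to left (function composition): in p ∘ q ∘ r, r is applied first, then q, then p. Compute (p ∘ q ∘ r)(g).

(p ∘ q ∘ r)(g) = p(q(r(g))). r(g) = e, then q(e) = e, then p(e) = j, so the result is j.

j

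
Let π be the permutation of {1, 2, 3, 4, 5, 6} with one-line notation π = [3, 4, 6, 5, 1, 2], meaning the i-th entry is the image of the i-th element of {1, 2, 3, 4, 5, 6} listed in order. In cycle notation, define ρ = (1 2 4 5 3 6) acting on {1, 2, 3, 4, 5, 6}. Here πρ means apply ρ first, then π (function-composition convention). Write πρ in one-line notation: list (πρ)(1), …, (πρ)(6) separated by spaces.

4 5 2 1 6 3

(πρ)(x) = π(ρ(x)). Computing each image: π(ρ(1)) = π(2) = 4, π(ρ(2)) = π(4) = 5, π(ρ(3)) = π(6) = 2, π(ρ(4)) = π(5) = 1, π(ρ(5)) = π(3) = 6, π(ρ(6)) = π(1) = 3.
Hence πρ = [4 5 2 1 6 3].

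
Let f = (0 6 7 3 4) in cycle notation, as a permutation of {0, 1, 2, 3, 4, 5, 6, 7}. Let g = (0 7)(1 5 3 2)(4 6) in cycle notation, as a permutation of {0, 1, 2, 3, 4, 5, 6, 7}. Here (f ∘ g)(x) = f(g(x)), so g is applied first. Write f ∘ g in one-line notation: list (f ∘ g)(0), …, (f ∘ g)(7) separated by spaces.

3 5 1 2 7 4 0 6

(f ∘ g)(x) = f(g(x)). Computing each image: f(g(0)) = f(7) = 3, f(g(1)) = f(5) = 5, f(g(2)) = f(1) = 1, f(g(3)) = f(2) = 2, f(g(4)) = f(6) = 7, f(g(5)) = f(3) = 4, f(g(6)) = f(4) = 0, f(g(7)) = f(0) = 6.
Hence f ∘ g = [3 5 1 2 7 4 0 6].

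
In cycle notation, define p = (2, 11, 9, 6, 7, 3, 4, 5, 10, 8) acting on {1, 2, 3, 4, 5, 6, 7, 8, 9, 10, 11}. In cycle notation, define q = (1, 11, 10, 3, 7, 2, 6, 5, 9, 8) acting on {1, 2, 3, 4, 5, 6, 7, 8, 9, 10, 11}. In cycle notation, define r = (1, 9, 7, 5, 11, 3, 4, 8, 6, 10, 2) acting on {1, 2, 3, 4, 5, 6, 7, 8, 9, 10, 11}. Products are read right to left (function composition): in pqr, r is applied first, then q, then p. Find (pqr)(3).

Chase 3: r(3) = 4; q(4) = 4; p(4) = 5. Hence (pqr)(3) = 5.

5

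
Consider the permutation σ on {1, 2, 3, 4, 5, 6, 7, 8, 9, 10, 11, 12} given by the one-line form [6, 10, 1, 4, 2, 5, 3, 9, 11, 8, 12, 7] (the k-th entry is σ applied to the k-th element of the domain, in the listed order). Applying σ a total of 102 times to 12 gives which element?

Tracing 12 → 7 → … returns to 12 after 11 steps, so 12 lies in an 11-cycle (1 6 5 2 10 8 9 11 12 7 3).
Since the cycle has length 11, σ^102 acts on it the same as σ^3 (102 mod 11 = 3).
Advancing 3 steps from 12: 12 → 7 → 3 → 1.

1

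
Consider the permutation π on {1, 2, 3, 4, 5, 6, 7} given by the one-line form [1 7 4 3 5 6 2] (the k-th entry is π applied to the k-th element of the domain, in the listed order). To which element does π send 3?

4

3 is element number 3 of the domain, and entry number 3 of the one-line form is 4, so π(3) = 4.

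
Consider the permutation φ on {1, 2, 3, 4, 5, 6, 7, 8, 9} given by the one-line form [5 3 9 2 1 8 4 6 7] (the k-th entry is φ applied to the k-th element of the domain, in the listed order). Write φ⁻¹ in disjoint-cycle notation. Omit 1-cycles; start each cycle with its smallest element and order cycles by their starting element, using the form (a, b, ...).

(1, 5)(2, 4, 7, 9, 3)(6, 8)

First write φ in disjoint cycles: (1, 5)(2, 3, 9, 7, 4)(6, 8).
The inverse reverses every cycle; in canonical form, φ⁻¹ = (1, 5)(2, 4, 7, 9, 3)(6, 8).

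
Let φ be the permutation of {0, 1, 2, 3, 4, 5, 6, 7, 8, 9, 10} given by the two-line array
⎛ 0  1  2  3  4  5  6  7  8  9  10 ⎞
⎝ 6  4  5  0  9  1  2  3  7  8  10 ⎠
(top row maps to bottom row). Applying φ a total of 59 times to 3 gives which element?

7

Tracing 3 → 0 → … returns to 3 after 10 steps, so 3 lies in a 10-cycle (0 6 2 5 1 4 9 8 7 3).
Powers repeat with period 10 on this cycle, and 59 mod 10 = 9, so φ^59(3) = φ^9(3).
Advancing 9 steps from 3: 3 → 0 → 6 → 2 → 5 → 1 → 4 → 9 → 8 → 7.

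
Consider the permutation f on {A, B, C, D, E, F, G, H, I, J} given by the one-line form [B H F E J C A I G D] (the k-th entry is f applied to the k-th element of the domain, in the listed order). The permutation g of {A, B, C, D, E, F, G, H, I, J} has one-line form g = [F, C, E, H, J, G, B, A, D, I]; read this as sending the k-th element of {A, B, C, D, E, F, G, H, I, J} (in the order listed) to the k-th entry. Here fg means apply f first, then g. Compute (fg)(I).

B

f(I) = G, then g(G) = B; composing gives (fg)(I) = B.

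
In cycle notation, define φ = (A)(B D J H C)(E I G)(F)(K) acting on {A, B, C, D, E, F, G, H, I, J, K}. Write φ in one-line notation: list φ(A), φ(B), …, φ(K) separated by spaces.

A D B J I F E C G H K

Image by image: A↦A, B↦D, C↦B, D↦J, E↦I, F↦F, G↦E, H↦C, I↦G, J↦H, K↦K.
So the one-line form is A D B J I F E C G H K.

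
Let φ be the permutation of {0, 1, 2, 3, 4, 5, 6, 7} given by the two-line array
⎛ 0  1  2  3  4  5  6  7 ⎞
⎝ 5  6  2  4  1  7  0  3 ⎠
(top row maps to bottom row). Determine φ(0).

The entry below 0 in the array is 5, so φ(0) = 5.

5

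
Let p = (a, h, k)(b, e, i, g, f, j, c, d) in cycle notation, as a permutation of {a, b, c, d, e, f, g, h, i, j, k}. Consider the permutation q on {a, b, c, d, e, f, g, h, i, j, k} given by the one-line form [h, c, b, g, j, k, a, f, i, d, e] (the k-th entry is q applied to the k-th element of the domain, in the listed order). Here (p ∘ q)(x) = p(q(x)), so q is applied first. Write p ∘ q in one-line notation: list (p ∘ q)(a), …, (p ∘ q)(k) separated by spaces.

k d e f c a h j g b i

Chase each element through q then p: a → h → k; b → c → d; c → b → e; d → g → f; e → j → c; f → k → a; g → a → h; h → f → j; i → i → g; j → d → b; k → e → i.
So p ∘ q in one-line form is k d e f c a h j g b i.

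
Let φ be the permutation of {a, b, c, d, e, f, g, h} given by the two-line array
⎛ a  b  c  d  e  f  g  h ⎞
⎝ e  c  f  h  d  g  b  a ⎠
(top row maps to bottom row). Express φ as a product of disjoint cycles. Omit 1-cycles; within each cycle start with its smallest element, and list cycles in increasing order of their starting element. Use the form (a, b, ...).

(a, e, d, h)(b, c, f, g)

Iterating φ from a gives a → e → d → h → a; that is the 4-cycle (a, e, d, h).
Repeating from the next unused element and collecting all non-trivial cycles gives (a, e, d, h)(b, c, f, g).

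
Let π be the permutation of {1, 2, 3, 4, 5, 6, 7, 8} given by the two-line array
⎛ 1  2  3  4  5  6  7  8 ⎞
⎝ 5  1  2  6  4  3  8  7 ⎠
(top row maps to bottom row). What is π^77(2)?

3

Tracing 2 → 1 → … returns to 2 after 6 steps, so 2 lies in a 6-cycle (1 5 4 6 3 2).
Powers repeat with period 6 on this cycle, and 77 mod 6 = 5, so π^77(2) = π^5(2).
Advancing 5 steps from 2: 2 → 1 → 5 → 4 → 6 → 3.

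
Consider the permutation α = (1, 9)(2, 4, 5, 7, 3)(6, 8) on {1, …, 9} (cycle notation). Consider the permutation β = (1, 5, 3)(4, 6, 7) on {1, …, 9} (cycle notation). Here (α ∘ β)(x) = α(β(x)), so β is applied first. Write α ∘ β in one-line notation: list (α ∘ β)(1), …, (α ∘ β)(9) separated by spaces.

7 4 9 8 2 3 5 6 1

(α ∘ β)(x) = α(β(x)). Computing each image: α(β(1)) = α(5) = 7, α(β(2)) = α(2) = 4, α(β(3)) = α(1) = 9, α(β(4)) = α(6) = 8, α(β(5)) = α(3) = 2, α(β(6)) = α(7) = 3, α(β(7)) = α(4) = 5, α(β(8)) = α(8) = 6, α(β(9)) = α(9) = 1.
Hence α ∘ β = [7 4 9 8 2 3 5 6 1].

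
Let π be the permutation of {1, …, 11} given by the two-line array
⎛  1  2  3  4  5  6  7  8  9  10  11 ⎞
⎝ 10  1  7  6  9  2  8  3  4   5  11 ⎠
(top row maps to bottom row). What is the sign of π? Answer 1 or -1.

1

In disjoint-cycle form the cycle lengths are 7, 3, 1.
A cycle is odd iff its length is even; π has 0 even-length cycles, so sgn(π) = (−1)^0 and π is even.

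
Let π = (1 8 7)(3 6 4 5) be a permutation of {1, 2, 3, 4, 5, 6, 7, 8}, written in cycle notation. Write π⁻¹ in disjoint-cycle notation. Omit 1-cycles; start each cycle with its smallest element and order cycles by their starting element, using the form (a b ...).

If π sends a → b within a cycle, π⁻¹ sends b → a; equivalently, reverse each cycle.
After reversing and putting each cycle's least element first, π⁻¹ = (1 7 8)(3 5 4 6).

(1 7 8)(3 5 4 6)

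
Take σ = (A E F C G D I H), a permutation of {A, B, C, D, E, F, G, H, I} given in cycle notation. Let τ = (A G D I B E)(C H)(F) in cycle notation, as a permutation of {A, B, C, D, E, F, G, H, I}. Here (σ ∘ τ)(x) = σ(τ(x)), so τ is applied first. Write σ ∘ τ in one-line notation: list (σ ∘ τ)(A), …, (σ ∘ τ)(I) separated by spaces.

D F A H E C I G B

Chase each element through τ then σ: A → G → D; B → E → F; C → H → A; D → I → H; E → A → E; F → F → C; G → D → I; H → C → G; I → B → B.
So σ ∘ τ in one-line form is D F A H E C I G B.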